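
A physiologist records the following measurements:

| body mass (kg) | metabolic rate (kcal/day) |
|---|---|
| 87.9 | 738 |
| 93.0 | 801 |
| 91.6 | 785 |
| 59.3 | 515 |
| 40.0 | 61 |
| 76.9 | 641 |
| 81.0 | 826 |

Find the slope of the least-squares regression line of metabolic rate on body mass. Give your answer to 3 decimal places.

n = 7, Σx = 529.7, Σy = 4367, Σxy = 360447.6, Σx² = 42357.07
Sxx = Σx² − (Σx)²/n = 42357.07 − 40083.155714 = 2273.914286
Sxy = Σxy − (Σx)(Σy)/n = 360447.6 − 330457.128571 = 29990.471429
b = Sxy/Sxx = 29990.471429/2273.914286 = 13.188919

13.189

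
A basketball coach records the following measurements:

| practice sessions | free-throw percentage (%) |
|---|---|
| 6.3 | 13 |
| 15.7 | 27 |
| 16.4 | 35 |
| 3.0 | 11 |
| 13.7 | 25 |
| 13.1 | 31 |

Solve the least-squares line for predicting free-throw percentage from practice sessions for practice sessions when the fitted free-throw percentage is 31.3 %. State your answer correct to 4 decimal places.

n = 6, Σx = 68.2, Σy = 142, Σxy = 1861.4, Σx² = 923.44
Sxx = Σx² − (Σx)²/n = 923.44 − 775.206667 = 148.233333
Sxy = Σxy − (Σx)(Σy)/n = 1861.4 − 1614.066667 = 247.333333
b = Sxy/Sxx = 247.333333/148.233333 = 1.668541
a = ȳ − b·x̄ = 23.666667 − 1.668541·11.366667 = 4.700922
Set a + b·x = 31.3: x = (31.3 − 4.700922) / 1.668541 = 15.941523

15.9415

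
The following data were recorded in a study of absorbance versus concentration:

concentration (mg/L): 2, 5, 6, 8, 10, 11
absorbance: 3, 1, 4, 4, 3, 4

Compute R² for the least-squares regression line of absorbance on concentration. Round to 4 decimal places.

n = 6, Σx = 42, Σy = 19, Σxy = 141, Σx² = 350, Σy² = 67
Sxx = Σx² − (Σx)²/n = 350 − 294 = 56
Sxy = Σxy − (Σx)(Σy)/n = 141 − 133 = 8
Syy = Σy² − (Σy)²/n = 67 − 60.166667 = 6.833333
R² = Sxy²/(Sxx·Syy) = (8)²/(56·6.833333) = 0.167247

0.1672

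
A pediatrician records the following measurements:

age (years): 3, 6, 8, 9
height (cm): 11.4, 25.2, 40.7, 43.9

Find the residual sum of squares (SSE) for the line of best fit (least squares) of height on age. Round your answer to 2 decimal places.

9.92

n = 4, Σx = 26, Σy = 121.2, Σxy = 906.1, Σx² = 190, Σy² = 4348.7
Sxx = Σx² − (Σx)²/n = 190 − 169 = 21
Sxy = Σxy − (Σx)(Σy)/n = 906.1 − 787.8 = 118.3
Syy = Σy² − (Σy)²/n = 4348.7 − 3672.36 = 676.34
b = Sxy/Sxx = 118.3/21 = 5.633333
SSE = Syy − b·Sxy = 676.34 − 5.633333·118.3 = 9.916667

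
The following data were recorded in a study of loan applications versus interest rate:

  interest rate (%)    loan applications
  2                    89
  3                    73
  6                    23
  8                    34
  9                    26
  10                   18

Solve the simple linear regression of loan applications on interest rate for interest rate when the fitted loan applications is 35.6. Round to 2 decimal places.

n = 6, Σx = 38, Σy = 263, Σxy = 1221, Σx² = 294
Sxx = Σx² − (Σx)²/n = 294 − 240.666667 = 53.333333
Sxy = Σxy − (Σx)(Σy)/n = 1221 − 1665.666667 = -444.666667
b = Sxy/Sxx = -444.666667/53.333333 = -8.3375
a = ȳ − b·x̄ = 43.833333 − (-8.3375)·6.333333 = 96.6375
Set a + b·x = 35.6: x = (35.6 − 96.6375) / (-8.3375) = 7.320840

7.32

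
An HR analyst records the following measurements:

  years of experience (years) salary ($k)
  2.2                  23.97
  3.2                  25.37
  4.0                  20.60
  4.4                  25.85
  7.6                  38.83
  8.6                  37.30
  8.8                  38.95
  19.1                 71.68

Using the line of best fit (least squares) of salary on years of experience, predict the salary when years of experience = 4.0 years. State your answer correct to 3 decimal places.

25.657

n = 8, Σx = 57.9, Σy = 282.55, Σxy = 2657.794, Σx² = 624.41
Sxx = Σx² − (Σx)²/n = 624.41 − 419.05125 = 205.35875
Sxy = Σxy − (Σx)(Σy)/n = 2657.794 − 2044.955625 = 612.838375
b = Sxy/Sxx = 612.838375/205.35875 = 2.984233
a = ȳ − b·x̄ = 35.31875 − 2.984233·7.2375 = 13.720363
ŷ(4.0) = a + b·4.0 = 13.720363 + 2.984233·4 = 25.657295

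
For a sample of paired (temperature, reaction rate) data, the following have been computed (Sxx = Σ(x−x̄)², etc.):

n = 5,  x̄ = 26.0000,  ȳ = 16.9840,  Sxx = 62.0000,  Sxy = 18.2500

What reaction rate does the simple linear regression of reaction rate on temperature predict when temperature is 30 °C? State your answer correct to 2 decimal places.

18.16

b = Sxy/Sxx = 18.25/62 = 0.294355
a = ȳ − b·x̄ = 16.984 − 0.294355·26 = 9.330774
ŷ(30) = a + b·30 = 9.330774 + 0.294355·30 = 18.161419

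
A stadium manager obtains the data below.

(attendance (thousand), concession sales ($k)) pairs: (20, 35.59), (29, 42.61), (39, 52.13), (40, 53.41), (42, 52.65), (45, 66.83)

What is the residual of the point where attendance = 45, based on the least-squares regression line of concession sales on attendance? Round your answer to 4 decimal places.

6.6468

n = 6, Σx = 215, Σy = 303.22, Σxy = 11335.61, Σx² = 8151
Sxx = Σx² − (Σx)²/n = 8151 − 7704.166667 = 446.833333
Sxy = Σxy − (Σx)(Σy)/n = 11335.61 − 10865.383333 = 470.226667
b = Sxy/Sxx = 470.226667/446.833333 = 1.052354
a = ȳ − b·x̄ = 50.536667 − 1.052354·35.833333 = 12.827329
ŷ(45) = 12.827329 + 1.052354·45 = 60.183241
residual = y − ŷ = 66.83 − 60.183241 = 6.646759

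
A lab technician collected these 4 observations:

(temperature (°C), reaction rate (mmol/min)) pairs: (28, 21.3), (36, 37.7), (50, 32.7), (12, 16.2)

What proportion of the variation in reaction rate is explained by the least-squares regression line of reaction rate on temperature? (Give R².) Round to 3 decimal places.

0.660

n = 4, Σx = 126, Σy = 107.9, Σxy = 3783, Σx² = 4724, Σy² = 3206.71
Sxx = Σx² − (Σx)²/n = 4724 − 3969 = 755
Sxy = Σxy − (Σx)(Σy)/n = 3783 − 3398.85 = 384.15
Syy = Σy² − (Σy)²/n = 3206.71 − 2910.6025 = 296.1075
R² = Sxy²/(Sxx·Syy) = (384.15)²/(755·296.1075) = 0.660093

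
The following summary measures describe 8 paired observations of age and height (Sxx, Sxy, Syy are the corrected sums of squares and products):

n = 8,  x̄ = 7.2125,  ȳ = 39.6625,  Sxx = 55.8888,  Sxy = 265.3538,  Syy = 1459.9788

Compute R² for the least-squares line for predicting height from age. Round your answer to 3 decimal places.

R² = Sxy²/(Sxx·Syy) = (265.3538)²/(55.8888·1459.9788) = 0.862937

0.863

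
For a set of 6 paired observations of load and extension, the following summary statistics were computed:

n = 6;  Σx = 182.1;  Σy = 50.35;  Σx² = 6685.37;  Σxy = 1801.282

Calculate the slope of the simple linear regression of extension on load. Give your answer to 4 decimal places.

0.2358

Sxx = Σx² − (Σx)²/n = 6685.37 − 5526.735 = 1158.635
Sxy = Σxy − (Σx)(Σy)/n = 1801.282 − 1528.1225 = 273.1595
b = Sxy/Sxx = 273.1595/1158.635 = 0.235760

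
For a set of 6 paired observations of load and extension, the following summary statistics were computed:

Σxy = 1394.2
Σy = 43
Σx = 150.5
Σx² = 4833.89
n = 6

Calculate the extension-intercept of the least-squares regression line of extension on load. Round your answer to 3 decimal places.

Sxx = Σx² − (Σx)²/n = 4833.89 − 3775.041667 = 1058.848333
Sxy = Σxy − (Σx)(Σy)/n = 1394.2 − 1078.583333 = 315.616667
b = Sxy/Sxx = 315.616667/1058.848333 = 0.298075
a = ȳ − b·x̄ = 7.166667 − 0.298075·25.083333 = -0.310059

-0.310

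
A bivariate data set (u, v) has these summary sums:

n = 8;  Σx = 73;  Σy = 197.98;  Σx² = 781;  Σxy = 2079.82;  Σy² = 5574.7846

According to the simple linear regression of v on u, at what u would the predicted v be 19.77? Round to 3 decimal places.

7.032

Sxx = Σx² − (Σx)²/n = 781 − 666.125 = 114.875
Sxy = Σxy − (Σx)(Σy)/n = 2079.82 − 1806.5675 = 273.2525
b = Sxy/Sxx = 273.2525/114.875 = 2.378694
a = ȳ − b·x̄ = 24.7475 − 2.378694·9.125 = 3.041915
Set a + b·x = 19.77: x = (19.77 − 3.041915) / 2.378694 = 7.032465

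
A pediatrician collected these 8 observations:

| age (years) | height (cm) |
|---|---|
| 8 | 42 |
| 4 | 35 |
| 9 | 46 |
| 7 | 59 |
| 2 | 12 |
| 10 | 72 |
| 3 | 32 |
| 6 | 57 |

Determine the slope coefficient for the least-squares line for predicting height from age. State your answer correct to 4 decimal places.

5.2760

n = 8, Σx = 49, Σy = 355, Σxy = 2485, Σx² = 359
Sxx = Σx² − (Σx)²/n = 359 − 300.125 = 58.875
Sxy = Σxy − (Σx)(Σy)/n = 2485 − 2174.375 = 310.625
b = Sxy/Sxx = 310.625/58.875 = 5.276008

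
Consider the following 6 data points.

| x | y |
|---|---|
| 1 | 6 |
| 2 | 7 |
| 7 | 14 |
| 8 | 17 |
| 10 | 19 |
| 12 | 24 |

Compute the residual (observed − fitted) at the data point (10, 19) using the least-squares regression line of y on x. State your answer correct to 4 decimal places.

-0.8147

n = 6, Σx = 40, Σy = 87, Σxy = 732, Σx² = 362
Sxx = Σx² − (Σx)²/n = 362 − 266.666667 = 95.333333
Sxy = Σxy − (Σx)(Σy)/n = 732 − 580 = 152
b = Sxy/Sxx = 152/95.333333 = 1.594406
a = ȳ − b·x̄ = 14.5 − 1.594406·6.666667 = 3.870629
ŷ(10) = 3.870629 + 1.594406·10 = 19.814685
residual = y − ŷ = 19 − 19.814685 = -0.814685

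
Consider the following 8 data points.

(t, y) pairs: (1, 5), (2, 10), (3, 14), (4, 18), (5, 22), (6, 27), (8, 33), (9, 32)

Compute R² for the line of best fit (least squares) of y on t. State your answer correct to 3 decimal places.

n = 8, Σx = 38, Σy = 161, Σxy = 963, Σx² = 236, Σy² = 3971
Sxx = Σx² − (Σx)²/n = 236 − 180.5 = 55.5
Sxy = Σxy − (Σx)(Σy)/n = 963 − 764.75 = 198.25
Syy = Σy² − (Σy)²/n = 3971 − 3240.125 = 730.875
R² = Sxy²/(Sxx·Syy) = (198.25)²/(55.5·730.875) = 0.968925

0.969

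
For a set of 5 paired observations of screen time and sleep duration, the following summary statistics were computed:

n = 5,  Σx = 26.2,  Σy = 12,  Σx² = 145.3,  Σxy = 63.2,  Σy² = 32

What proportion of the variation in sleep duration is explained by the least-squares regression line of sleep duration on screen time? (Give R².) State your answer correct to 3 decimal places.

Sxx = Σx² − (Σx)²/n = 145.3 − 137.288 = 8.012
Sxy = Σxy − (Σx)(Σy)/n = 63.2 − 62.88 = 0.32
Syy = Σy² − (Σy)²/n = 32 − 28.8 = 3.2
R² = Sxy²/(Sxx·Syy) = (0.32)²/(8.012·3.2) = 0.003994

0.004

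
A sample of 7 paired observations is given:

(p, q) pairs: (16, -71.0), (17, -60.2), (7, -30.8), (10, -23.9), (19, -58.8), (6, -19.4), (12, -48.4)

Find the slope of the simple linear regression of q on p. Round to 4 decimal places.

-3.5421

n = 7, Σx = 87, Σy = -312.5, Σxy = -4428.4, Σx² = 1235
Sxx = Σx² − (Σx)²/n = 1235 − 1081.285714 = 153.714286
Sxy = Σxy − (Σx)(Σy)/n = -4428.4 − (-3883.928571) = -544.471429
b = Sxy/Sxx = -544.471429/153.714286 = -3.542100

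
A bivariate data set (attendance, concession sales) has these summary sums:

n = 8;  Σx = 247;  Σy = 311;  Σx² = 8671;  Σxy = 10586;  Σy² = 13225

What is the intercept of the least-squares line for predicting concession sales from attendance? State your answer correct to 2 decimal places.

9.80

Sxx = Σx² − (Σx)²/n = 8671 − 7626.125 = 1044.875
Sxy = Σxy − (Σx)(Σy)/n = 10586 − 9602.125 = 983.875
b = Sxy/Sxx = 983.875/1044.875 = 0.941620
a = ȳ − b·x̄ = 38.875 − 0.941620·30.875 = 9.802488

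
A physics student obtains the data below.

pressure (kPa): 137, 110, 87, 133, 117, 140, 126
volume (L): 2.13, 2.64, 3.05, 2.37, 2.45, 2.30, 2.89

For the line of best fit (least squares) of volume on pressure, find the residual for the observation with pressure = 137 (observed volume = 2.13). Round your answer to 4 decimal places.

n = 7, Σx = 850, Σy = 17.83, Σxy = 2135.56, Σx² = 105292
Sxx = Σx² − (Σx)²/n = 105292 − 103214.285714 = 2077.714286
Sxy = Σxy − (Σx)(Σy)/n = 2135.56 − 2165.071429 = -29.511429
b = Sxy/Sxx = -29.511429/2077.714286 = -0.014204
a = ȳ − b·x̄ = 2.547143 − (-0.014204)·121.428571 = 4.271889
ŷ(137) = 4.271889 + (-0.014204)·137 = 2.325969
residual = y − ŷ = 2.13 − 2.325969 = -0.195969

-0.1960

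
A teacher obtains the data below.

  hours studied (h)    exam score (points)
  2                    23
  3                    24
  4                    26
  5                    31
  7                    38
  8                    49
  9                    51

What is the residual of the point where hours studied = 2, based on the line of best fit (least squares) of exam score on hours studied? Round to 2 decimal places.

3.25

n = 7, Σx = 38, Σy = 242, Σxy = 1494, Σx² = 248
Sxx = Σx² − (Σx)²/n = 248 − 206.285714 = 41.714286
Sxy = Σxy − (Σx)(Σy)/n = 1494 − 1313.714286 = 180.285714
b = Sxy/Sxx = 180.285714/41.714286 = 4.321918
a = ȳ − b·x̄ = 34.571429 − 4.321918·5.428571 = 11.109589
ŷ(2) = 11.109589 + 4.321918·2 = 19.753425
residual = y − ŷ = 23 − 19.753425 = 3.246575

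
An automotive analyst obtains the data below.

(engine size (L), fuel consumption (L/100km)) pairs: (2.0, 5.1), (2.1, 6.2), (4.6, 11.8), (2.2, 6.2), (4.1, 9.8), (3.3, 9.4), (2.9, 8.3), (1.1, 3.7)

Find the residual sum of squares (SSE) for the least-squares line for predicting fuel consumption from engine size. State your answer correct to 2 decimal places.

n = 8, Σx = 22.3, Σy = 60.5, Σxy = 190.48, Σx² = 71.73, Σy² = 509.11
Sxx = Σx² − (Σx)²/n = 71.73 − 62.16125 = 9.56875
Sxy = Σxy − (Σx)(Σy)/n = 190.48 − 168.64375 = 21.83625
Syy = Σy² − (Σy)²/n = 509.11 − 457.53125 = 51.57875
b = Sxy/Sxx = 21.83625/9.56875 = 2.282038
SSE = Syy − b·Sxy = 51.57875 − 2.282038·21.83625 = 1.747600

1.75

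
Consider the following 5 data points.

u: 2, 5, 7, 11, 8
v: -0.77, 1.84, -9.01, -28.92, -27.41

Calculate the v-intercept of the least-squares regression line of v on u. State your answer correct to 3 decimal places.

11.769

n = 5, Σx = 33, Σy = -64.27, Σxy = -592.81, Σx² = 263
Sxx = Σx² − (Σx)²/n = 263 − 217.8 = 45.2
Sxy = Σxy − (Σx)(Σy)/n = -592.81 − (-424.182) = -168.628
b = Sxy/Sxx = -168.628/45.2 = -3.730708
a = ȳ − b·x̄ = -12.854 − (-3.730708)·6.6 = 11.768673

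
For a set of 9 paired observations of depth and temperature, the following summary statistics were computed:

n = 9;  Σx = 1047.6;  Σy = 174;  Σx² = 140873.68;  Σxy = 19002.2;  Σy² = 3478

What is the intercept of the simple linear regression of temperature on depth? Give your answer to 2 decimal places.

27.03

Sxx = Σx² − (Σx)²/n = 140873.68 − 121940.64 = 18933.04
Sxy = Σxy − (Σx)(Σy)/n = 19002.2 − 20253.6 = -1251.4
b = Sxy/Sxx = -1251.4/18933.04 = -0.066096
a = ȳ − b·x̄ = 19.333333 − (-0.066096)·116.4 = 27.026919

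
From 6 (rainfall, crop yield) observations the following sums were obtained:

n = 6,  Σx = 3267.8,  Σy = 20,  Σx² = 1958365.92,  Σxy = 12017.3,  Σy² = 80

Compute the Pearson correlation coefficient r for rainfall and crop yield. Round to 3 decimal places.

0.729

Sxx = Σx² − (Σx)²/n = 1958365.92 − 1779752.806667 = 178613.113333
Sxy = Σxy − (Σx)(Σy)/n = 12017.3 − 10892.666667 = 1124.633333
Syy = Σy² − (Σy)²/n = 80 − 66.666667 = 13.333333
r = Sxy/√(Sxx·Syy) = 1124.633333/√(2381508.177778) = 1124.633333/1543.213588 = 0.728761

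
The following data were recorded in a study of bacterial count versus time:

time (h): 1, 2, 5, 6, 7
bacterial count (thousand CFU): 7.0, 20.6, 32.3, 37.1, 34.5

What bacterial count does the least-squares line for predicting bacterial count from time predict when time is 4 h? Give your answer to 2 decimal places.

n = 5, Σx = 21, Σy = 131.5, Σxy = 673.8, Σx² = 115
Sxx = Σx² − (Σx)²/n = 115 − 88.2 = 26.8
Sxy = Σxy − (Σx)(Σy)/n = 673.8 − 552.3 = 121.5
b = Sxy/Sxx = 121.5/26.8 = 4.533582
a = ȳ − b·x̄ = 26.3 − 4.533582·4.2 = 7.258955
ŷ(4) = a + b·4 = 7.258955 + 4.533582·4 = 25.393284

25.39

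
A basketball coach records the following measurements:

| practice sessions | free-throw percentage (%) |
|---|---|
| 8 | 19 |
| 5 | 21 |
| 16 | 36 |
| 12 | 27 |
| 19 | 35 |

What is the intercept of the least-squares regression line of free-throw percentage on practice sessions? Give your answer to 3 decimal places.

n = 5, Σx = 60, Σy = 138, Σxy = 1822, Σx² = 850
Sxx = Σx² − (Σx)²/n = 850 − 720 = 130
Sxy = Σxy − (Σx)(Σy)/n = 1822 − 1656 = 166
b = Sxy/Sxx = 166/130 = 1.276923
a = ȳ − b·x̄ = 27.6 − 1.276923·12 = 12.276923

12.277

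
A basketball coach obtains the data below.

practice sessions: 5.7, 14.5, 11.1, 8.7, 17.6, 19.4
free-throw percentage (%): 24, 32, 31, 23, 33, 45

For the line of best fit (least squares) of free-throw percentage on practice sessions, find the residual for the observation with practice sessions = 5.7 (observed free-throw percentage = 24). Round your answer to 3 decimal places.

n = 6, Σx = 77, Σy = 188, Σxy = 2598.8, Σx² = 1127.76
Sxx = Σx² − (Σx)²/n = 1127.76 − 988.166667 = 139.593333
Sxy = Σxy − (Σx)(Σy)/n = 2598.8 − 2412.666667 = 186.133333
b = Sxy/Sxx = 186.133333/139.593333 = 1.333397
a = ȳ − b·x̄ = 31.333333 − 1.333397·12.833333 = 14.221405
ŷ(5.7) = 14.221405 + 1.333397·5.7 = 21.821768
residual = y − ŷ = 24 − 21.821768 = 2.178232

2.178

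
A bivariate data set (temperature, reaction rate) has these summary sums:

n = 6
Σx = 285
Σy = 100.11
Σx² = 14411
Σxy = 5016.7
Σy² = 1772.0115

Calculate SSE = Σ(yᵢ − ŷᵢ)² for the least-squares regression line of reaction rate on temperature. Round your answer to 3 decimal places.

23.406

Sxx = Σx² − (Σx)²/n = 14411 − 13537.5 = 873.5
Sxy = Σxy − (Σx)(Σy)/n = 5016.7 − 4755.225 = 261.475
Syy = Σy² − (Σy)²/n = 1772.0115 − 1670.33535 = 101.67615
b = Sxy/Sxx = 261.475/873.5 = 0.299342
SSE = Syy − b·Sxy = 101.67615 − 0.299342·261.475 = 23.405771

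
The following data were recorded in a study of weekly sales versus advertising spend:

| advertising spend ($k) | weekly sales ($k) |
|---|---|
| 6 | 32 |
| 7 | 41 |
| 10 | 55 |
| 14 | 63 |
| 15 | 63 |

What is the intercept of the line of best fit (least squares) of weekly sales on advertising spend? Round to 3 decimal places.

n = 5, Σx = 52, Σy = 254, Σxy = 2856, Σx² = 606
Sxx = Σx² − (Σx)²/n = 606 − 540.8 = 65.2
Sxy = Σxy − (Σx)(Σy)/n = 2856 − 2641.6 = 214.4
b = Sxy/Sxx = 214.4/65.2 = 3.288344
a = ȳ − b·x̄ = 50.8 − 3.288344·10.4 = 16.601227

16.601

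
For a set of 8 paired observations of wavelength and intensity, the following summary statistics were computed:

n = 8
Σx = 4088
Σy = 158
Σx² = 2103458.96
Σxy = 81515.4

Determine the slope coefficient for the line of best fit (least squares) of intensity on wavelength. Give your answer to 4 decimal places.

0.0536

Sxx = Σx² − (Σx)²/n = 2103458.96 − 2088968 = 14490.96
Sxy = Σxy − (Σx)(Σy)/n = 81515.4 − 80738 = 777.4
b = Sxy/Sxx = 777.4/14490.96 = 0.053647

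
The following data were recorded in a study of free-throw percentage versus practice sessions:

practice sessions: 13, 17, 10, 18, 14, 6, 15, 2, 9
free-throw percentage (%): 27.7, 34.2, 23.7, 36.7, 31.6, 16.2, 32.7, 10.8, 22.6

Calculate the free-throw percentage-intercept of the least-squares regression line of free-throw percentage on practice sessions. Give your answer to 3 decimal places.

7.276

n = 9, Σx = 104, Σy = 236.2, Σxy = 3094.2, Σx² = 1424
Sxx = Σx² − (Σx)²/n = 1424 − 1201.777778 = 222.222222
Sxy = Σxy − (Σx)(Σy)/n = 3094.2 − 2729.422222 = 364.777778
b = Sxy/Sxx = 364.777778/222.222222 = 1.6415
a = ȳ − b·x̄ = 26.244444 − 1.6415·11.555556 = 7.276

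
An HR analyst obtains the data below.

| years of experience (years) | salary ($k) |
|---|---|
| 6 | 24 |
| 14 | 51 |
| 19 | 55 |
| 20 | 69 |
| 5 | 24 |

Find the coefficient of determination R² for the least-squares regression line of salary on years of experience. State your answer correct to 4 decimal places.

0.9502

n = 5, Σx = 64, Σy = 223, Σxy = 3403, Σx² = 1018, Σy² = 11539
Sxx = Σx² − (Σx)²/n = 1018 − 819.2 = 198.8
Sxy = Σxy − (Σx)(Σy)/n = 3403 − 2854.4 = 548.6
Syy = Σy² − (Σy)²/n = 11539 − 9945.8 = 1593.2
R² = Sxy²/(Sxx·Syy) = (548.6)²/(198.8·1593.2) = 0.950222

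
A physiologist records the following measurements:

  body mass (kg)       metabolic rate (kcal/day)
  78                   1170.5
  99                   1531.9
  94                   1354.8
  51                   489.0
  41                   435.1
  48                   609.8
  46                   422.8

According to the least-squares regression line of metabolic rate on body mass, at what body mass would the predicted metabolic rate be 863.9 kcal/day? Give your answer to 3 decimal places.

n = 7, Σx = 457, Σy = 6013.9, Σxy = 461805.6, Σx² = 33423
Sxx = Σx² − (Σx)²/n = 33423 − 29835.571429 = 3587.428571
Sxy = Σxy − (Σx)(Σy)/n = 461805.6 − 392621.757143 = 69183.842857
b = Sxy/Sxx = 69183.842857/3587.428571 = 19.285079
a = ȳ − b·x̄ = 859.128571 − 19.285079·65.285714 = -399.911576
Set a + b·x = 863.9: x = (863.9 − (-399.911576)) / 19.285079 = 65.533130

65.533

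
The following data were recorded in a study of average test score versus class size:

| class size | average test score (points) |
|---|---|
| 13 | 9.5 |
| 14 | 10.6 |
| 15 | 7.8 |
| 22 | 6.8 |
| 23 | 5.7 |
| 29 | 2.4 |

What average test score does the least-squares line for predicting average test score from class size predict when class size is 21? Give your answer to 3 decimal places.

n = 6, Σx = 116, Σy = 42.8, Σxy = 739.2, Σx² = 2444
Sxx = Σx² − (Σx)²/n = 2444 − 2242.666667 = 201.333333
Sxy = Σxy − (Σx)(Σy)/n = 739.2 − 827.466667 = -88.266667
b = Sxy/Sxx = -88.266667/201.333333 = -0.438411
a = ȳ − b·x̄ = 7.133333 − (-0.438411)·19.333333 = 15.609272
ŷ(21) = a + b·21 = 15.609272 + (-0.438411)·21 = 6.402649

6.403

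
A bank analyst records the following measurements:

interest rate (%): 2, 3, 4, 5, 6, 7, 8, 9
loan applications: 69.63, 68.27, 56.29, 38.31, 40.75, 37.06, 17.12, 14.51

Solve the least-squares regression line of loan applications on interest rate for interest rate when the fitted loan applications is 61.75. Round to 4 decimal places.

3.2088

n = 8, Σx = 44, Σy = 341.94, Σxy = 1532.25, Σx² = 284
Sxx = Σx² − (Σx)²/n = 284 − 242 = 42
Sxy = Σxy − (Σx)(Σy)/n = 1532.25 − 1880.67 = -348.42
b = Sxy/Sxx = -348.42/42 = -8.295714
a = ȳ − b·x̄ = 42.7425 − (-8.295714)·5.5 = 88.368929
Set a + b·x = 61.75: x = (61.75 − 88.368929) / (-8.295714) = 3.208757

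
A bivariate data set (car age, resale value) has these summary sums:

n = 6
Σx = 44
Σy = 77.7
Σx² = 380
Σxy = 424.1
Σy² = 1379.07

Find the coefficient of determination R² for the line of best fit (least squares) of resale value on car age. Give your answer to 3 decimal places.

0.993

Sxx = Σx² − (Σx)²/n = 380 − 322.666667 = 57.333333
Sxy = Σxy − (Σx)(Σy)/n = 424.1 − 569.8 = -145.7
Syy = Σy² − (Σy)²/n = 1379.07 − 1006.215 = 372.855
R² = Sxy²/(Sxx·Syy) = (-145.7)²/(57.333333·372.855) = 0.993052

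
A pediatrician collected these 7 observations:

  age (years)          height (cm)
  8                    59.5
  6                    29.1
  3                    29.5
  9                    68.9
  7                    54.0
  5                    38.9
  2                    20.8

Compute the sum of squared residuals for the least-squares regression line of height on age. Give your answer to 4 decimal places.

299.7876

n = 7, Σx = 40, Σy = 300.7, Σxy = 1973.3, Σx² = 268, Σy² = 14866.37
Sxx = Σx² − (Σx)²/n = 268 − 228.571429 = 39.428571
Sxy = Σxy − (Σx)(Σy)/n = 1973.3 − 1718.285714 = 255.014286
Syy = Σy² − (Σy)²/n = 14866.37 − 12917.212857 = 1949.157143
b = Sxy/Sxx = 255.014286/39.428571 = 6.467754
SSE = Syy − b·Sxy = 1949.157143 − 6.467754·255.014286 = 299.787572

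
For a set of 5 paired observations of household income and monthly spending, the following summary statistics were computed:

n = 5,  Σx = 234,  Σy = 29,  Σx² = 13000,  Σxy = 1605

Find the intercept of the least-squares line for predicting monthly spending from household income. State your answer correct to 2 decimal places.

0.14

Sxx = Σx² − (Σx)²/n = 13000 − 10951.2 = 2048.8
Sxy = Σxy − (Σx)(Σy)/n = 1605 − 1357.2 = 247.8
b = Sxy/Sxx = 247.8/2048.8 = 0.120949
a = ȳ − b·x̄ = 5.8 − 0.120949·46.8 = 0.139594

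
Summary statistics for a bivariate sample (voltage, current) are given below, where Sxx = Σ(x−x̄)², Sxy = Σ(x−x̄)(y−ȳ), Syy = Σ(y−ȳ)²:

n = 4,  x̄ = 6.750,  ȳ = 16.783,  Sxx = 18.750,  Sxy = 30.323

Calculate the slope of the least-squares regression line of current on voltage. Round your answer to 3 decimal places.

b = Sxy/Sxx = 30.323/18.75 = 1.617227

1.617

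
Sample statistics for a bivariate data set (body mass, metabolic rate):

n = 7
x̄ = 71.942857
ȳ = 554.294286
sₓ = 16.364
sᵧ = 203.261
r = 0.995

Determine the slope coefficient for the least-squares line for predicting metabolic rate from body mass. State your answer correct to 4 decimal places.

12.3591

b = r · sᵧ/sₓ = 0.995 · 203.261/16.364 = 12.359123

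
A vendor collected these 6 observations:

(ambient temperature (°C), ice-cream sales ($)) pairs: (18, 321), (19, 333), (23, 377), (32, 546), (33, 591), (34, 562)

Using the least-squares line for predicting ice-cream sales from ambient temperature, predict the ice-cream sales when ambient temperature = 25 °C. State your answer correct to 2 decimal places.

429.88

n = 6, Σx = 159, Σy = 2730, Σxy = 76859, Σx² = 4483
Sxx = Σx² − (Σx)²/n = 4483 − 4213.5 = 269.5
Sxy = Σxy − (Σx)(Σy)/n = 76859 − 72345 = 4514
b = Sxy/Sxx = 4514/269.5 = 16.749536
a = ȳ − b·x̄ = 455 − 16.749536·26.5 = 11.137291
ŷ(25) = a + b·25 = 11.137291 + 16.749536·25 = 429.875696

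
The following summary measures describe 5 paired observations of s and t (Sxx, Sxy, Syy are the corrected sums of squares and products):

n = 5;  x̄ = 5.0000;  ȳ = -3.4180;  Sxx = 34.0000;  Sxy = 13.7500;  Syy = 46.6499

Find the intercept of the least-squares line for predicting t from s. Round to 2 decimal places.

-5.44

b = Sxy/Sxx = 13.75/34 = 0.404412
a = ȳ − b·x̄ = -3.418 − 0.404412·5 = -5.440059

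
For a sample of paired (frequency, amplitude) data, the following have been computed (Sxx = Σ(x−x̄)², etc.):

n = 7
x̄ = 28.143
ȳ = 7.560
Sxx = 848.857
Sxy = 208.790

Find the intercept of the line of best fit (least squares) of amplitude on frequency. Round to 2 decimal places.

0.64

b = Sxy/Sxx = 208.79/848.857 = 0.245966
a = ȳ − b·x̄ = 7.56 − 0.245966·28.143 = 0.637778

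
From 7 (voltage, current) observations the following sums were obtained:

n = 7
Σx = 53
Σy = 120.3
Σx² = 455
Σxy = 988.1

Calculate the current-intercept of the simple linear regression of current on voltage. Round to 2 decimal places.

Sxx = Σx² − (Σx)²/n = 455 − 401.285714 = 53.714286
Sxy = Σxy − (Σx)(Σy)/n = 988.1 − 910.842857 = 77.257143
b = Sxy/Sxx = 77.257143/53.714286 = 1.438298
a = ȳ − b·x̄ = 17.185714 − 1.438298·7.571429 = 6.295745

6.30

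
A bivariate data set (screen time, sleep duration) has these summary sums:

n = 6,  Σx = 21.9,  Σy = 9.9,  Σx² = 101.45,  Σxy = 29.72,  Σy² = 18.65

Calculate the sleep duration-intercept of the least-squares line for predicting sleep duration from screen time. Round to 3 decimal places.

2.738

Sxx = Σx² − (Σx)²/n = 101.45 − 79.935 = 21.515
Sxy = Σxy − (Σx)(Σy)/n = 29.72 − 36.135 = -6.415
b = Sxy/Sxx = -6.415/21.515 = -0.298164
a = ȳ − b·x̄ = 1.65 − (-0.298164)·3.65 = 2.738299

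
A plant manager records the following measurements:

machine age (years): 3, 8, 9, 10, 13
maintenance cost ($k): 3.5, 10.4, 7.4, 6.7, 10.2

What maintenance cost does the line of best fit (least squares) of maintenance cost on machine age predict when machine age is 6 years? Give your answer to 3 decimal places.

n = 5, Σx = 43, Σy = 38.2, Σxy = 359.9, Σx² = 423
Sxx = Σx² − (Σx)²/n = 423 − 369.8 = 53.2
Sxy = Σxy − (Σx)(Σy)/n = 359.9 − 328.52 = 31.38
b = Sxy/Sxx = 31.38/53.2 = 0.589850
a = ȳ − b·x̄ = 7.64 − 0.589850·8.6 = 2.567293
ŷ(6) = a + b·6 = 2.567293 + 0.589850·6 = 6.106391

6.106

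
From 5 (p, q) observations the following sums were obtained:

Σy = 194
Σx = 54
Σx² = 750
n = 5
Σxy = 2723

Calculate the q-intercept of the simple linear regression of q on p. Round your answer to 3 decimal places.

Sxx = Σx² − (Σx)²/n = 750 − 583.2 = 166.8
Sxy = Σxy − (Σx)(Σy)/n = 2723 − 2095.2 = 627.8
b = Sxy/Sxx = 627.8/166.8 = 3.763789
a = ȳ − b·x̄ = 38.8 − 3.763789·10.8 = -1.848921

-1.849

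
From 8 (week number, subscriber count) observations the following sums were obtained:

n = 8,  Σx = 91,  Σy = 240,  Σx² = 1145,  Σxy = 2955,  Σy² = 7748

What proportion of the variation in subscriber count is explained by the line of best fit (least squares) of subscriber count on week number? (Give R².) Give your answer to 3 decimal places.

Sxx = Σx² − (Σx)²/n = 1145 − 1035.125 = 109.875
Sxy = Σxy − (Σx)(Σy)/n = 2955 − 2730 = 225
Syy = Σy² − (Σy)²/n = 7748 − 7200 = 548
R² = Sxy²/(Sxx·Syy) = (225)²/(109.875·548) = 0.840786

0.841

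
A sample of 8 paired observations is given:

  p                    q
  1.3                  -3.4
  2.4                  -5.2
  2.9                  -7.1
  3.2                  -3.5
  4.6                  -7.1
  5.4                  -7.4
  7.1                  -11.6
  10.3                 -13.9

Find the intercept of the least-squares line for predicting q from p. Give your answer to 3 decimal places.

-1.849

n = 8, Σx = 37.2, Σy = -59.2, Σxy = -346.84, Σx² = 232.92
Sxx = Σx² − (Σx)²/n = 232.92 − 172.98 = 59.94
Sxy = Σxy − (Σx)(Σy)/n = -346.84 − (-275.28) = -71.56
b = Sxy/Sxx = -71.56/59.94 = -1.193861
a = ȳ − b·x̄ = -7.4 − (-1.193861)·4.65 = -1.848549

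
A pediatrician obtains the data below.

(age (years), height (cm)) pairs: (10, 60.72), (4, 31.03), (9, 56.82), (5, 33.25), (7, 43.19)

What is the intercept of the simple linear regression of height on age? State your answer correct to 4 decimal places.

n = 5, Σx = 35, Σy = 225.01, Σxy = 1711.28, Σx² = 271
Sxx = Σx² − (Σx)²/n = 271 − 245 = 26
Sxy = Σxy − (Σx)(Σy)/n = 1711.28 − 1575.07 = 136.21
b = Sxy/Sxx = 136.21/26 = 5.238846
a = ȳ − b·x̄ = 45.002 − 5.238846·7 = 8.330077

8.3301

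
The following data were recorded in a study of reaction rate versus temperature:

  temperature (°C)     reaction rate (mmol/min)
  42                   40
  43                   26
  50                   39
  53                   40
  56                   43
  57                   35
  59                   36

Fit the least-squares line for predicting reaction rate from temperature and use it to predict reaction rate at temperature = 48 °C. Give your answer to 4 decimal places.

n = 7, Σx = 360, Σy = 259, Σxy = 13395, Σx² = 18788
Sxx = Σx² − (Σx)²/n = 18788 − 18514.285714 = 273.714286
Sxy = Σxy − (Σx)(Σy)/n = 13395 − 13320 = 75
b = Sxy/Sxx = 75/273.714286 = 0.274008
a = ȳ − b·x̄ = 37 − 0.274008·51.428571 = 22.908142
ŷ(48) = a + b·48 = 22.908142 + 0.274008·48 = 36.060543

36.0605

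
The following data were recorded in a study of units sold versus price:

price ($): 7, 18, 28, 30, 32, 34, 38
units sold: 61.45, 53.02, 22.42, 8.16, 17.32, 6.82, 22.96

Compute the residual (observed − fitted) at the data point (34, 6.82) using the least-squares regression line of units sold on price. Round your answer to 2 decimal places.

n = 7, Σx = 187, Σy = 192.15, Σxy = 3915.67, Σx² = 5681
Sxx = Σx² − (Σx)²/n = 5681 − 4995.571429 = 685.428571
Sxy = Σxy − (Σx)(Σy)/n = 3915.67 − 5133.15 = -1217.48
b = Sxy/Sxx = -1217.48/685.428571 = -1.776232
a = ȳ − b·x̄ = 27.45 − (-1.776232)·26.714286 = 74.900763
ŷ(34) = 74.900763 + (-1.776232)·34 = 14.508883
residual = y − ŷ = 6.82 − 14.508883 = -7.688883

-7.69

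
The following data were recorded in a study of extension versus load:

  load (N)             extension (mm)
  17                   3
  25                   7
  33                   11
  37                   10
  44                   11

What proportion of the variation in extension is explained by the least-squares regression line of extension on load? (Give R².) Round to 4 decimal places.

0.8451

n = 5, Σx = 156, Σy = 42, Σxy = 1443, Σx² = 5308, Σy² = 400
Sxx = Σx² − (Σx)²/n = 5308 − 4867.2 = 440.8
Sxy = Σxy − (Σx)(Σy)/n = 1443 − 1310.4 = 132.6
Syy = Σy² − (Σy)²/n = 400 − 352.8 = 47.2
R² = Sxy²/(Sxx·Syy) = (132.6)²/(440.8·47.2) = 0.845091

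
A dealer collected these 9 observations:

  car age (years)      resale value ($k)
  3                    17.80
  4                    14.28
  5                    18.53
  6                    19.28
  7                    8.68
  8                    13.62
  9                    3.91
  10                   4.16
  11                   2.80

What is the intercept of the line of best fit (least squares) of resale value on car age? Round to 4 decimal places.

n = 9, Σx = 63, Σy = 103.06, Σxy = 596.16, Σx² = 501
Sxx = Σx² − (Σx)²/n = 501 − 441 = 60
Sxy = Σxy − (Σx)(Σy)/n = 596.16 − 721.42 = -125.26
b = Sxy/Sxx = -125.26/60 = -2.087667
a = ȳ − b·x̄ = 11.451111 − (-2.087667)·7 = 26.064778

26.0648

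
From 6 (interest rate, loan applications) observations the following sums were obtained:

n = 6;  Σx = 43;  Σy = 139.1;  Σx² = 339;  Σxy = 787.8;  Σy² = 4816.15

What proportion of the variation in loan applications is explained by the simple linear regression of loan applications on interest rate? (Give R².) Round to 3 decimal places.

0.891

Sxx = Σx² − (Σx)²/n = 339 − 308.166667 = 30.833333
Sxy = Σxy − (Σx)(Σy)/n = 787.8 − 996.883333 = -209.083333
Syy = Σy² − (Σy)²/n = 4816.15 − 3224.801667 = 1591.348333
R² = Sxy²/(Sxx·Syy) = (-209.083333)²/(30.833333·1591.348333) = 0.890950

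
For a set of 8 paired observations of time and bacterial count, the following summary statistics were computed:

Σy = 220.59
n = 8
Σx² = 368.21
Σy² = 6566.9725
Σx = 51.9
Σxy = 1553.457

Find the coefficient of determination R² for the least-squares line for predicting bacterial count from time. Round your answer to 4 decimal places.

0.9811

Sxx = Σx² − (Σx)²/n = 368.21 − 336.70125 = 31.50875
Sxy = Σxy − (Σx)(Σy)/n = 1553.457 − 1431.077625 = 122.379375
Syy = Σy² − (Σy)²/n = 6566.9725 − 6082.493513 = 484.478988
R² = Sxy²/(Sxx·Syy) = (122.379375)²/(31.50875·484.478988) = 0.981093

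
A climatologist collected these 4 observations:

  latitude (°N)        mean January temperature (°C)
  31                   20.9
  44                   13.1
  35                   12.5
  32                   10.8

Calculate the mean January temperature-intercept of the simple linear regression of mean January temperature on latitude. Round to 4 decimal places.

23.3690

n = 4, Σx = 142, Σy = 57.3, Σxy = 2007.4, Σx² = 5146
Sxx = Σx² − (Σx)²/n = 5146 − 5041 = 105
Sxy = Σxy − (Σx)(Σy)/n = 2007.4 − 2034.15 = -26.75
b = Sxy/Sxx = -26.75/105 = -0.254762
a = ȳ − b·x̄ = 14.325 − (-0.254762)·35.5 = 23.369048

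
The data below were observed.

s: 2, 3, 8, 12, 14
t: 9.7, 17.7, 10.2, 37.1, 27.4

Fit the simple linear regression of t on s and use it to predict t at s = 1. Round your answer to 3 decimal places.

9.176

n = 5, Σx = 39, Σy = 102.1, Σxy = 982.9, Σx² = 417
Sxx = Σx² − (Σx)²/n = 417 − 304.2 = 112.8
Sxy = Σxy − (Σx)(Σy)/n = 982.9 − 796.38 = 186.52
b = Sxy/Sxx = 186.52/112.8 = 1.653546
a = ȳ − b·x̄ = 20.42 − 1.653546·7.8 = 7.522340
ŷ(1) = a + b·1 = 7.522340 + 1.653546·1 = 9.175887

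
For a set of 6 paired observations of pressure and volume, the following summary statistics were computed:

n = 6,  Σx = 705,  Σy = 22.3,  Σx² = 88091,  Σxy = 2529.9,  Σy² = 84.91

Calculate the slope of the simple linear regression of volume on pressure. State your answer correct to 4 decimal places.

-0.0172

Sxx = Σx² − (Σx)²/n = 88091 − 82837.5 = 5253.5
Sxy = Σxy − (Σx)(Σy)/n = 2529.9 − 2620.25 = -90.35
b = Sxy/Sxx = -90.35/5253.5 = -0.017198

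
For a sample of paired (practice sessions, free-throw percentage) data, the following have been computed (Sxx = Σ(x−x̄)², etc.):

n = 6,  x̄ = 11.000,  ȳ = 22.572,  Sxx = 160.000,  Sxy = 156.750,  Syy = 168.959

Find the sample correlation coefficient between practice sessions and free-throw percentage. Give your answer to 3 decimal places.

0.953

r = Sxy/√(Sxx·Syy) = 156.75/√(27033.44) = 156.75/164.418490 = 0.953360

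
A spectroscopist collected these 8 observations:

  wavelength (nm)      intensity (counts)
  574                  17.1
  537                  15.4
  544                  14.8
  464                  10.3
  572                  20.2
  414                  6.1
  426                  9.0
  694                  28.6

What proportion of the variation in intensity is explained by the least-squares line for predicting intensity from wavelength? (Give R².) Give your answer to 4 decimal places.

n = 8, Σx = 4225, Σy = 121.5, Σxy = 68677.8, Σx² = 2290769, Σy² = 2198.91
Sxx = Σx² − (Σx)²/n = 2290769 − 2231328.125 = 59440.875
Sxy = Σxy − (Σx)(Σy)/n = 68677.8 − 64167.1875 = 4510.6125
Syy = Σy² − (Σy)²/n = 2198.91 − 1845.28125 = 353.62875
R² = Sxy²/(Sxx·Syy) = (4510.6125)²/(59440.875·353.62875) = 0.967917

0.9679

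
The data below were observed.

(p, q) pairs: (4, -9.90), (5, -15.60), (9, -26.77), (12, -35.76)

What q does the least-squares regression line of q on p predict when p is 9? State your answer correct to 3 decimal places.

n = 4, Σx = 30, Σy = -88.03, Σxy = -787.65, Σx² = 266
Sxx = Σx² − (Σx)²/n = 266 − 225 = 41
Sxy = Σxy − (Σx)(Σy)/n = -787.65 − (-660.225) = -127.425
b = Sxy/Sxx = -127.425/41 = -3.107927
a = ȳ − b·x̄ = -22.0075 − (-3.107927)·7.5 = 1.301951
ŷ(9) = a + b·9 = 1.301951 + (-3.107927)·9 = -26.669390

-26.669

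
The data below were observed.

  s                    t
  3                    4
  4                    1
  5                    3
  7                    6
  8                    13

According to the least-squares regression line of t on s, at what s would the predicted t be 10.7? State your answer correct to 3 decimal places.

8.322

n = 5, Σx = 27, Σy = 27, Σxy = 177, Σx² = 163
Sxx = Σx² − (Σx)²/n = 163 − 145.8 = 17.2
Sxy = Σxy − (Σx)(Σy)/n = 177 − 145.8 = 31.2
b = Sxy/Sxx = 31.2/17.2 = 1.813953
a = ȳ − b·x̄ = 5.4 − 1.813953·5.4 = -4.395349
Set a + b·x = 10.7: x = (10.7 − (-4.395349)) / 1.813953 = 8.321795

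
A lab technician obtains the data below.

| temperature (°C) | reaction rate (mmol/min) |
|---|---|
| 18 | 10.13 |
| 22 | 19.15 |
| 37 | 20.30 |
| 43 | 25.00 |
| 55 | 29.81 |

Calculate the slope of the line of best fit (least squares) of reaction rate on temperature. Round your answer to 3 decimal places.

0.449

n = 5, Σx = 175, Σy = 104.39, Σxy = 4069.29, Σx² = 7051
Sxx = Σx² − (Σx)²/n = 7051 − 6125 = 926
Sxy = Σxy − (Σx)(Σy)/n = 4069.29 − 3653.65 = 415.64
b = Sxy/Sxx = 415.64/926 = 0.448855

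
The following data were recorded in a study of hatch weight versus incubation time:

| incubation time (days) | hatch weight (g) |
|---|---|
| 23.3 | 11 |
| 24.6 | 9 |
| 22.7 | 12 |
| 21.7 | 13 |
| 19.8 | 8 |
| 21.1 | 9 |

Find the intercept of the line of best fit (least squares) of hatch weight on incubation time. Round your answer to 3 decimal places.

n = 6, Σx = 133.2, Σy = 62, Σxy = 1380.5, Σx² = 2971.48
Sxx = Σx² − (Σx)²/n = 2971.48 − 2957.04 = 14.44
Sxy = Σxy − (Σx)(Σy)/n = 1380.5 − 1376.4 = 4.1
b = Sxy/Sxx = 4.1/14.44 = 0.283934
a = ȳ − b·x̄ = 10.333333 − 0.283934·22.2 = 4.030009

4.030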